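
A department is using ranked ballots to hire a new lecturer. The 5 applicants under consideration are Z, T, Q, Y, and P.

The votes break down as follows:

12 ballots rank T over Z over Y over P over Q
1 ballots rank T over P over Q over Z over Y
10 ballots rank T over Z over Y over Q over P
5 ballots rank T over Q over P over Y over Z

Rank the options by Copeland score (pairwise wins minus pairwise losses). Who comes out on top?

Pairwise results:
  Z vs T: T wins 28–0.
  Z vs Q: Z wins 22–6.
  Z vs Y: Z wins 23–5.
  Z vs P: Z wins 22–6.
  T vs Q: T wins 28–0.
  T vs Y: T wins 28–0.
  T vs P: T wins 28–0.
  Q vs Y: Y wins 22–6.
  Q vs P: Q wins 15–13.
  Y vs P: Y wins 22–6.
Copeland scores (wins − losses):
  Z: 3 − 1 = 2
  T: 4 − 0 = 4
  Q: 1 − 3 = -2
  Y: 2 − 2 = 0
  P: 0 − 4 = -4
T has the best Copeland score.

T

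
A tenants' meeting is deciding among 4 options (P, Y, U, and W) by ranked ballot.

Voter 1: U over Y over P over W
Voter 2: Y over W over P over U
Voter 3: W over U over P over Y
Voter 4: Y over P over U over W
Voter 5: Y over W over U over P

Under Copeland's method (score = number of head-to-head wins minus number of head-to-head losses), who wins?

Y

Pairwise results:
  P vs Y: Y wins 4–1.
  P vs U: U wins 3–2.
  P vs W: W wins 3–2.
  Y vs U: Y wins 3–2.
  Y vs W: Y wins 4–1.
  U vs W: W wins 3–2.
Copeland scores (wins − losses):
  P: 0 − 3 = -3
  Y: 3 − 0 = 3
  U: 1 − 2 = -1
  W: 2 − 1 = 1
Y has the best Copeland score.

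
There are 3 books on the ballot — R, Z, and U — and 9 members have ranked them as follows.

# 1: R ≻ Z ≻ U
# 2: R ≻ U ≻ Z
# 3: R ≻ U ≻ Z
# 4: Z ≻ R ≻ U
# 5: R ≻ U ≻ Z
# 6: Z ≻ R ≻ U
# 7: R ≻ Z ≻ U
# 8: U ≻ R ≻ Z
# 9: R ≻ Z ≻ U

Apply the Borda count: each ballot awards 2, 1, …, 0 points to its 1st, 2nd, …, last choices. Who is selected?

R

Borda scores:
  R: 2 + 2 + 2 + 1 + 2 + 1 + 2 + 1 + 2 = 15
  Z: 1 + 0 + 0 + 2 + 0 + 2 + 1 + 0 + 1 = 7
  U: 0 + 1 + 1 + 0 + 1 + 0 + 0 + 2 + 0 = 5
R has the highest total.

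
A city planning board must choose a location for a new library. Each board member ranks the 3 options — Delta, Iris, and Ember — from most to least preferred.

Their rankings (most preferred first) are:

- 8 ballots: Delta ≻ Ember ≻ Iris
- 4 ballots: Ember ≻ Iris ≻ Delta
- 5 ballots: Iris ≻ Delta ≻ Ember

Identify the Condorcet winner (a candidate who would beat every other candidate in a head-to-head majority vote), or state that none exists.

Head-to-head results (17 voters total):
Delta vs Iris: Iris wins 9–8.
Delta vs Ember: Delta wins 13–4.
Iris vs Ember: Ember wins 12–5.
No candidate beats all others: Delta beats Ember beats Iris beats Delta, a majority cycle.

There is no Condorcet winner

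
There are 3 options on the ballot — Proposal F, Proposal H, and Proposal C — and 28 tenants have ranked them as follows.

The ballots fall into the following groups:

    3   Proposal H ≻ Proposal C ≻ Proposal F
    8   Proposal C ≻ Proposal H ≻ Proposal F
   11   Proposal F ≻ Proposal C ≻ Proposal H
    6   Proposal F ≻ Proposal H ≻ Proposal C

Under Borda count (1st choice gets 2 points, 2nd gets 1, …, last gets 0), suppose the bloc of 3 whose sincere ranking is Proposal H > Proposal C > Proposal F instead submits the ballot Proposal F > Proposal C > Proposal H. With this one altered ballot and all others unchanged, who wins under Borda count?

Proposal F

Borda totals with the altered ballot: Proposal F 40, Proposal H 14, Proposal C 30.
The winner is unchanged: still Proposal F.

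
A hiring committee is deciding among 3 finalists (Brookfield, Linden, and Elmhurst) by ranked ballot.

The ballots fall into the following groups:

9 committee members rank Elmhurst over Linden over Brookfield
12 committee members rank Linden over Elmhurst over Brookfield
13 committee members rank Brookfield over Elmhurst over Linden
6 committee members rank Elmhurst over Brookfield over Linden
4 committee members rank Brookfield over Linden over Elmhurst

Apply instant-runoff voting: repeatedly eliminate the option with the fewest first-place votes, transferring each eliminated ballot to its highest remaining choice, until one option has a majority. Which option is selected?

Elmhurst

Round 1: Brookfield 17, Elmhurst 15, Linden 12. Linden has the fewest and is eliminated.
Round 2: Elmhurst 27, Brookfield 17. Elmhurst has a majority.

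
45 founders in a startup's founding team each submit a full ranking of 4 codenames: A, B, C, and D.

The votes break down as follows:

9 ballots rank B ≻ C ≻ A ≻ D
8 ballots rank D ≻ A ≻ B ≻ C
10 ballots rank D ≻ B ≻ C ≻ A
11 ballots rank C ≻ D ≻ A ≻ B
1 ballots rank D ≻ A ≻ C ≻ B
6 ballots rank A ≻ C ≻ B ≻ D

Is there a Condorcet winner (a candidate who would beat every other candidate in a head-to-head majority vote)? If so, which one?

None — there is no Condorcet winner

Head-to-head results (45 voters total):
A vs B: A wins 26–19.
A vs C: C wins 30–15.
A vs D: D wins 30–15.
B vs C: B wins 27–18.
B vs D: D wins 30–15.
C vs D: C wins 26–19.
No candidate beats all others: A beats B beats C beats A, a majority cycle.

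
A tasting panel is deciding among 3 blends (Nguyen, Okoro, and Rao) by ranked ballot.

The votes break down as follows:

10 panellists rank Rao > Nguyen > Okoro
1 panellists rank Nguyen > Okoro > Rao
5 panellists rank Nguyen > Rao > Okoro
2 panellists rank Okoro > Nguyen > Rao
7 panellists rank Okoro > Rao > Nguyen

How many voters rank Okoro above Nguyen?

Ballots ranking Okoro above Nguyen: 2+7 = 9.
Ballots ranking Nguyen above Okoro: 10+1+5 = 16.
So 9 of 25 voters prefer Okoro to Nguyen.

9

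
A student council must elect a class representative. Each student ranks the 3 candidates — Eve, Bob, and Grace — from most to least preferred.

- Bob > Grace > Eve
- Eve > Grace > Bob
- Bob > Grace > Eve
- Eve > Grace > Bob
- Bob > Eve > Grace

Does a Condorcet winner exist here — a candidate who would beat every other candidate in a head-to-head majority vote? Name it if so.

Head-to-head results (5 voters total):
Eve vs Bob: Bob wins 3–2.
Eve vs Grace: Eve wins 3–2.
Bob vs Grace: Bob wins 3–2.
Bob beats each rival — Eve (3–2), Grace (3–2) — so Bob is the Condorcet winner.

Bob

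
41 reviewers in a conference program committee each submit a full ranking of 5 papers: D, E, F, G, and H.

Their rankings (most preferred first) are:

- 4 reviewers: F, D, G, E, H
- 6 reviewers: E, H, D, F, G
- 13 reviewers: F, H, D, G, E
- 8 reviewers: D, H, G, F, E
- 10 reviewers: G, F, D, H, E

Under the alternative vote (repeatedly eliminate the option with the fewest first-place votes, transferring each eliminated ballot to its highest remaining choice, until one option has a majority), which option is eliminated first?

Round 1: F 17, G 10, D 8, E 6, H 0. H has the fewest and is eliminated.
Round 2: F 17, G 10, D 8, E 6. E has the fewest and is eliminated.
Round 3: F 17, D 14, G 10. G has the fewest and is eliminated.
Round 4: F 27, D 14. F has a majority.

H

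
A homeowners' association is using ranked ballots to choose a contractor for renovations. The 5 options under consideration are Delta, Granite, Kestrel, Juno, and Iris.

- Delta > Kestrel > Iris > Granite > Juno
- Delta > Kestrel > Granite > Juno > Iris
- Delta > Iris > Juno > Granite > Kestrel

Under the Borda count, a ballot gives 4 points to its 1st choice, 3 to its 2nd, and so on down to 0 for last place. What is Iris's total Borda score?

Borda scores:
  Delta: 4 + 4 + 4 = 12
  Granite: 1 + 2 + 1 = 4
  Kestrel: 3 + 3 + 0 = 6
  Juno: 0 + 1 + 2 = 3
  Iris: 2 + 0 + 3 = 5

5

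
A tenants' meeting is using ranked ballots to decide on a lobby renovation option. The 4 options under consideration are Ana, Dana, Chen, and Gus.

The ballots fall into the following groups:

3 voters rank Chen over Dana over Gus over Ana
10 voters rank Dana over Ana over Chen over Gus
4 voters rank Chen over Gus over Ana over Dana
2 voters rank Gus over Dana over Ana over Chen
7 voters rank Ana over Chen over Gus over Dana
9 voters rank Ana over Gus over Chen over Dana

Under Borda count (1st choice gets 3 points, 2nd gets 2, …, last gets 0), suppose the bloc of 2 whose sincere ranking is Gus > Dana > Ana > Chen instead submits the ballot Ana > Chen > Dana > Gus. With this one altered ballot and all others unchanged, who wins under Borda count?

Ana

Borda totals with the altered ballot: Ana 78, Dana 38, Chen 58, Gus 36.
The winner is unchanged: still Ana.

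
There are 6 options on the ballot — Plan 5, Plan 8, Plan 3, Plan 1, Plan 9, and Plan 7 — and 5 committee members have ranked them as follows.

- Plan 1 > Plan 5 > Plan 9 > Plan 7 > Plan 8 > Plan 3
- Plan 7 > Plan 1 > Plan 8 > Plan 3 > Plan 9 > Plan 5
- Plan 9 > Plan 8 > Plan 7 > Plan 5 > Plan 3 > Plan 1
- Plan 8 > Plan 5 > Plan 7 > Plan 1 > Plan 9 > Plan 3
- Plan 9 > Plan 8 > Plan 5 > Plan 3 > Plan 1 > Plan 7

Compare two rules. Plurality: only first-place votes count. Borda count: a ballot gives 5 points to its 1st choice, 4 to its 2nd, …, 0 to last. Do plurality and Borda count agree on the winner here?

No

Plurality first-place counts: Plan 5 0, Plan 8 1, Plan 3 0, Plan 1 1, Plan 9 2, Plan 7 1 → Plan 9.
Borda totals: Plan 5 13, Plan 8 17, Plan 3 5, Plan 1 12, Plan 9 15, Plan 7 13 → Plan 8.
The two rules disagree: plurality picks Plan 9, Borda picks Plan 8.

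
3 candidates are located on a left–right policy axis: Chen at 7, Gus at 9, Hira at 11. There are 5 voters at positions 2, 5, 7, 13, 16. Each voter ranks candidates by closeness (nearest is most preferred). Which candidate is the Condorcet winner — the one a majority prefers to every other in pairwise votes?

With single-peaked preferences on a line, the Condorcet winner is the candidate closest to the median voter.
The median voter (position 7) is closest to Chen at 7.
Check: Chen vs Gus — voters closer to Chen: 3 of 5.

Chen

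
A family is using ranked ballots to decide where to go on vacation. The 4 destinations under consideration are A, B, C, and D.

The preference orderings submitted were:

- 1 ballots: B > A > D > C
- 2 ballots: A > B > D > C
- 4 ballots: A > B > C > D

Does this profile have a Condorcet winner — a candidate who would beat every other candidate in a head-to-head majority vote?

Head-to-head results (7 voters total):
A vs B: A wins 6–1.
A vs C: A wins 7–0.
A vs D: A wins 7–0.
B vs C: B wins 7–0.
B vs D: B wins 7–0.
C vs D: C wins 4–3.
A beats each rival — B (6–1), C (7–0), D (7–0) — so A is the Condorcet winner.

Yes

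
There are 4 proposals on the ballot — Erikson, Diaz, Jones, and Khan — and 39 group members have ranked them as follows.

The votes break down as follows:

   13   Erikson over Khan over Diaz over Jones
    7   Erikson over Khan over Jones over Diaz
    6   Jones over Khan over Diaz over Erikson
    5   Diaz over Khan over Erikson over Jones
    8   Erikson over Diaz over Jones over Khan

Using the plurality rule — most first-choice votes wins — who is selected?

First-place vote totals:
  Erikson: 28
  Diaz: 5
  Jones: 6
  Khan: 0
Erikson has the most first-place votes.

Erikson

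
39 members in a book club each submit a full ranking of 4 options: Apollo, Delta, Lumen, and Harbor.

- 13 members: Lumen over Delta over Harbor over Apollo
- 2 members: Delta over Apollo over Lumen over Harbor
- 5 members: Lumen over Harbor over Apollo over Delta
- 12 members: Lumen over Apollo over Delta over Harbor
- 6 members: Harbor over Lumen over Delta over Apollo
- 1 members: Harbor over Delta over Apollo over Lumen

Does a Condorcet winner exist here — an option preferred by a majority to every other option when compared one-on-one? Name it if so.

Head-to-head results (39 voters total):
Apollo vs Delta: Delta wins 22–17.
Apollo vs Lumen: Lumen wins 36–3.
Apollo vs Harbor: Harbor wins 25–14.
Delta vs Lumen: Lumen wins 36–3.
Delta vs Harbor: Delta wins 27–12.
Lumen vs Harbor: Lumen wins 32–7.
Lumen beats each rival — Apollo (36–3), Delta (36–3), Harbor (32–7) — so Lumen is the Condorcet winner.

Lumen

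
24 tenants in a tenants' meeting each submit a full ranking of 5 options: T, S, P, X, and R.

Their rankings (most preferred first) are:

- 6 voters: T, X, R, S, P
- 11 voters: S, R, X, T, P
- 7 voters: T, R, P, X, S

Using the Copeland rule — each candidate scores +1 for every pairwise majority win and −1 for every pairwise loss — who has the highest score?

Pairwise results:
  T vs S: T wins 13–11.
  T vs P: T wins 24–0.
  T vs X: T wins 13–11.
  T vs R: T wins 13–11.
  S vs P: S wins 17–7.
  S vs X: X wins 13–11.
  S vs R: R wins 13–11.
  P vs X: X wins 17–7.
  P vs R: R wins 24–0.
  X vs R: R wins 18–6.
Copeland scores (wins − losses):
  T: 4 − 0 = 4
  S: 1 − 3 = -2
  P: 0 − 4 = -4
  X: 2 − 2 = 0
  R: 3 − 1 = 2
T has the best Copeland score.

T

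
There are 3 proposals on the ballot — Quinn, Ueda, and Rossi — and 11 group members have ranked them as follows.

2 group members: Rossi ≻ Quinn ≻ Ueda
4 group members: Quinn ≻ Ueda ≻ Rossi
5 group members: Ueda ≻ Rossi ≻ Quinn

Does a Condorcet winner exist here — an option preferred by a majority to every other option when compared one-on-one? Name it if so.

None — there is no Condorcet winner

Head-to-head results (11 voters total):
Quinn vs Ueda: Quinn wins 6–5.
Quinn vs Rossi: Rossi wins 7–4.
Ueda vs Rossi: Ueda wins 9–2.
No candidate beats all others: Quinn beats Ueda beats Rossi beats Quinn, a majority cycle.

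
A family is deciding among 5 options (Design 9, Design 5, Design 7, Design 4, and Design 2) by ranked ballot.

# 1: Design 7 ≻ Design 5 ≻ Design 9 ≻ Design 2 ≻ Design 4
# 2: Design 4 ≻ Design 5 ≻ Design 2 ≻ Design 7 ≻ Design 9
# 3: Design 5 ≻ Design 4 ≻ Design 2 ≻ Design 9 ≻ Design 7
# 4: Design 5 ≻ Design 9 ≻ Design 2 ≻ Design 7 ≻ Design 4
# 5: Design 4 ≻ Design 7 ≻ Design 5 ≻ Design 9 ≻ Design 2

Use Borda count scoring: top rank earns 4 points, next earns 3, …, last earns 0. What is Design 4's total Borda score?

Borda scores:
  Design 9: 2 + 0 + 1 + 3 + 1 = 7
  Design 5: 3 + 3 + 4 + 4 + 2 = 16
  Design 7: 4 + 1 + 0 + 1 + 3 = 9
  Design 4: 0 + 4 + 3 + 0 + 4 = 11
  Design 2: 1 + 2 + 2 + 2 + 0 = 7

11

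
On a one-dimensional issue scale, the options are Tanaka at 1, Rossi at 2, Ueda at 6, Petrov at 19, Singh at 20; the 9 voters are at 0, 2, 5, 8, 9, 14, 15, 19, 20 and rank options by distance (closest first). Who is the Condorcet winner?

Ueda

With single-peaked preferences on a line, the Condorcet winner is the candidate closest to the median voter.
The median voter (position 9) is closest to Ueda at 6.
Check: Ueda vs Singh — voters closer to Ueda: 5 of 9.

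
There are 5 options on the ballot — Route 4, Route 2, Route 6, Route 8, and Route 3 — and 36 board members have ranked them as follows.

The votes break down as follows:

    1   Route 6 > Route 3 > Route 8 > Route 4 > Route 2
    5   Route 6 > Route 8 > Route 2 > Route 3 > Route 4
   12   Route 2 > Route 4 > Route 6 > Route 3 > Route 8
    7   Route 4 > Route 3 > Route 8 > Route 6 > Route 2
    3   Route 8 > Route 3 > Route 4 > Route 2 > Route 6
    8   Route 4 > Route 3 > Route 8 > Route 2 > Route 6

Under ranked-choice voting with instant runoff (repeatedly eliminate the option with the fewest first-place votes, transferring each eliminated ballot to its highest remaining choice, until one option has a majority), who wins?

Round 1: Route 4 15, Route 2 12, Route 6 6, Route 8 3, Route 3 0. Route 3 has the fewest and is eliminated.
Round 2: Route 4 15, Route 2 12, Route 6 6, Route 8 3. Route 8 has the fewest and is eliminated.
Round 3: Route 4 18, Route 2 12, Route 6 6. Route 6 has the fewest and is eliminated.
Round 4: Route 4 19, Route 2 17. Route 4 has a majority.

Route 4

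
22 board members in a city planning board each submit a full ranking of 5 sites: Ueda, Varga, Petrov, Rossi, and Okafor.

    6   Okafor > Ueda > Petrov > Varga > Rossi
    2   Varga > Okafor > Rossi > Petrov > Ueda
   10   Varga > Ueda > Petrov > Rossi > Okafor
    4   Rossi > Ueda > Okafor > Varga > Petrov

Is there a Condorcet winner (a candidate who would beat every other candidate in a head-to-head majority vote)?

Head-to-head results (22 voters total):
Ueda vs Varga: Varga wins 12–10.
Ueda vs Petrov: Ueda wins 20–2.
Ueda vs Rossi: Ueda wins 16–6.
Ueda vs Okafor: Ueda wins 14–8.
Varga vs Petrov: Varga wins 16–6.
Varga vs Rossi: Varga wins 18–4.
Varga vs Okafor: Varga wins 12–10.
Petrov vs Rossi: Petrov wins 16–6.
Petrov vs Okafor: Okafor wins 12–10.
Rossi vs Okafor: Rossi wins 14–8.
Varga beats each rival — Ueda (12–10), Petrov (16–6), Rossi (18–4), Okafor (12–10) — so Varga is the Condorcet winner.

Yes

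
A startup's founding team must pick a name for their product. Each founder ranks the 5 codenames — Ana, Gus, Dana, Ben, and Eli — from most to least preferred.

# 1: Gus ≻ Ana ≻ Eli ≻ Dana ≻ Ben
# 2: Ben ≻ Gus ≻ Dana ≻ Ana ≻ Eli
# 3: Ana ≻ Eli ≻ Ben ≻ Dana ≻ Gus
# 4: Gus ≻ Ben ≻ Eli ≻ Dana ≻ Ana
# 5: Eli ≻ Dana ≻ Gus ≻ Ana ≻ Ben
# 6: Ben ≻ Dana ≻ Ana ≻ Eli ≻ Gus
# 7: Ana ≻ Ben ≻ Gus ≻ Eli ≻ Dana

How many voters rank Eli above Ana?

2

Ballots ranking Eli above Ana: 2.
Ballots ranking Ana above Eli: 5.
So 2 of 7 voters prefer Eli to Ana.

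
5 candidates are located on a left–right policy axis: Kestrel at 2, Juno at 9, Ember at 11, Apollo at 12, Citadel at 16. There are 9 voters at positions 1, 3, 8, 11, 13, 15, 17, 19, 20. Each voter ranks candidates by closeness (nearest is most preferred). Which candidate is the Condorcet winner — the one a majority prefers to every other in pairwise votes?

With single-peaked preferences on a line, the Condorcet winner is the candidate closest to the median voter.
The median voter (position 13) is closest to Apollo at 12.
Check: Apollo vs Ember — voters closer to Apollo: 5 of 9.

Apollo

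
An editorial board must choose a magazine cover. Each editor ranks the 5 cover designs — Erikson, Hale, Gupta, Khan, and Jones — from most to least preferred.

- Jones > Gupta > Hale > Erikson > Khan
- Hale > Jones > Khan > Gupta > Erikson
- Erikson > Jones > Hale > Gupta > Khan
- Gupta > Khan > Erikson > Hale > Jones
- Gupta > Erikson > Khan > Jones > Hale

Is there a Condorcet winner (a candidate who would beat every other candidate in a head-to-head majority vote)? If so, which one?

None — there is no Condorcet winner

Head-to-head results (5 voters total):
Erikson vs Hale: Erikson wins 3–2.
Erikson vs Gupta: Gupta wins 4–1.
Erikson vs Khan: Erikson wins 3–2.
Erikson vs Jones: Erikson wins 3–2.
Hale vs Gupta: Gupta wins 3–2.
Hale vs Khan: Hale wins 3–2.
Hale vs Jones: Jones wins 3–2.
Gupta vs Khan: Gupta wins 4–1.
Gupta vs Jones: Jones wins 3–2.
Khan vs Jones: Jones wins 3–2.
No candidate beats all others: Erikson beats Jones beats Gupta beats Erikson, a majority cycle.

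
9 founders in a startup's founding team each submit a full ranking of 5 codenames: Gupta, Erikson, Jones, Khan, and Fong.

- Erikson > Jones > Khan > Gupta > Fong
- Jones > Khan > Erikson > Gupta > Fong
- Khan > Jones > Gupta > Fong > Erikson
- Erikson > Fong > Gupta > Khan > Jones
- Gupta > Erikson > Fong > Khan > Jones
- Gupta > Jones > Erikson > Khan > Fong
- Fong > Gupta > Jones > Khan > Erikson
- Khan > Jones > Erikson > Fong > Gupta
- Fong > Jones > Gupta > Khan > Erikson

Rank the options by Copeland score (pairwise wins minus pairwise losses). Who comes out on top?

Pairwise results:
  Gupta vs Erikson: Gupta wins 5–4.
  Gupta vs Jones: Jones wins 5–4.
  Gupta vs Khan: Gupta wins 5–4.
  Gupta vs Fong: Gupta wins 5–4.
  Erikson vs Jones: Jones wins 6–3.
  Erikson vs Khan: Khan wins 5–4.
  Erikson vs Fong: Erikson wins 6–3.
  Jones vs Khan: Jones wins 5–4.
  Jones vs Fong: Jones wins 5–4.
  Khan vs Fong: Khan wins 5–4.
Copeland scores (wins − losses):
  Gupta: 3 − 1 = 2
  Erikson: 1 − 3 = -2
  Jones: 4 − 0 = 4
  Khan: 2 − 2 = 0
  Fong: 0 − 4 = -4
Jones has the best Copeland score.

Jones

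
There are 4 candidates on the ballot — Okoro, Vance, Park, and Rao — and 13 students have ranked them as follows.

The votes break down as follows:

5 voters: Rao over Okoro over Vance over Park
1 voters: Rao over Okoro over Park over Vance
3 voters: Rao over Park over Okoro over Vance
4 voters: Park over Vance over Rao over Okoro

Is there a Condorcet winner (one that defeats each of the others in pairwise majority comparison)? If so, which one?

Rao

Head-to-head results (13 voters total):
Okoro vs Vance: Okoro wins 9–4.
Okoro vs Park: Park wins 7–6.
Okoro vs Rao: Rao wins 13–0.
Vance vs Park: Park wins 8–5.
Vance vs Rao: Rao wins 9–4.
Park vs Rao: Rao wins 9–4.
Rao beats each rival — Okoro (13–0), Vance (9–4), Park (9–4) — so Rao is the Condorcet winner.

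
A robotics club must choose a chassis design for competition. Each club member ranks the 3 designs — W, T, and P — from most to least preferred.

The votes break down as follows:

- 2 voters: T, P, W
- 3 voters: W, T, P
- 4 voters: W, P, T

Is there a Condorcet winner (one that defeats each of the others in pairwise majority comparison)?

Head-to-head results (9 voters total):
W vs T: W wins 7–2.
W vs P: W wins 7–2.
T vs P: T wins 5–4.
W beats each rival — T (7–2), P (7–2) — so W is the Condorcet winner.

Yes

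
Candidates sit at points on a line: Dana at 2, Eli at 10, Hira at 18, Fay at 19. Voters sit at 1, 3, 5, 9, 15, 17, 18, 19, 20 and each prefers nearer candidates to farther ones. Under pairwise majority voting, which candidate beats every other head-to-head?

Hira

With single-peaked preferences on a line, the Condorcet winner is the candidate closest to the median voter.
The median voter (position 15) is closest to Hira at 18.
Check: Hira vs Dana — voters closer to Hira: 5 of 9.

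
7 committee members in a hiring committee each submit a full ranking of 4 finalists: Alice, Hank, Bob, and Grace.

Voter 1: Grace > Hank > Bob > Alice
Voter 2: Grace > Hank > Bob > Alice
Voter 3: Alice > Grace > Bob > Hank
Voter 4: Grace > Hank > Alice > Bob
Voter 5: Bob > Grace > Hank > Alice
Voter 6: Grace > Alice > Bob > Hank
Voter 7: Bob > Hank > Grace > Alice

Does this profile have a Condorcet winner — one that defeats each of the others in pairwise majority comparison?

Yes

Head-to-head results (7 voters total):
Alice vs Hank: Hank wins 5–2.
Alice vs Bob: Bob wins 4–3.
Alice vs Grace: Grace wins 6–1.
Hank vs Bob: Bob wins 4–3.
Hank vs Grace: Grace wins 6–1.
Bob vs Grace: Grace wins 5–2.
Grace beats each rival — Alice (6–1), Hank (6–1), Bob (5–2) — so Grace is the Condorcet winner.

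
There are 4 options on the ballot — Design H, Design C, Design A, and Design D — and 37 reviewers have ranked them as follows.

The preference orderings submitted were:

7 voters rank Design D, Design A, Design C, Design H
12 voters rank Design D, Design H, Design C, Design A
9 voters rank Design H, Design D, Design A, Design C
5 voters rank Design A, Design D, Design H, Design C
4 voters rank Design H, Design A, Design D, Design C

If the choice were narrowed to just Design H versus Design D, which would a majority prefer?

Design D

Ballots ranking Design H above Design D: 9+4 = 13.
Ballots ranking Design D above Design H: 7+12+5 = 24.
Design D wins the head-to-head, 24–13.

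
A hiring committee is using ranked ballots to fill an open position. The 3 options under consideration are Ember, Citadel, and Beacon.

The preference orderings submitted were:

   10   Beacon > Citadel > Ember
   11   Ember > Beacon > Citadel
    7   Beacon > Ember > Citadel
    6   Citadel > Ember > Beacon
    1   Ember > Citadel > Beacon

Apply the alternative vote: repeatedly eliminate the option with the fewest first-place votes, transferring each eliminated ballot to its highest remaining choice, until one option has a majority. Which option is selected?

Round 1: Beacon 17, Ember 12, Citadel 6. Citadel has the fewest and is eliminated.
Round 2: Ember 18, Beacon 17. Ember has a majority.

Ember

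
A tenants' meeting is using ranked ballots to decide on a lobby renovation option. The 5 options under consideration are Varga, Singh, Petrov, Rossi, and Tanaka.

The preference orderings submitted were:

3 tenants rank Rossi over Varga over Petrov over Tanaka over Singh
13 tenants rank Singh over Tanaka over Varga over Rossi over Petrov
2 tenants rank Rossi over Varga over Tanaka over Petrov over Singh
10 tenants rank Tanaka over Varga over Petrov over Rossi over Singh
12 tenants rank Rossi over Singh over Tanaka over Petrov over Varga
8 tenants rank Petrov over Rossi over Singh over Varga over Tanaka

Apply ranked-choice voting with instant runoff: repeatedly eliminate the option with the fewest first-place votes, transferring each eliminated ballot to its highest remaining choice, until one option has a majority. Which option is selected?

Round 1: Rossi 17, Singh 13, Tanaka 10, Petrov 8, Varga 0. Varga has the fewest and is eliminated.
Round 2: Rossi 17, Singh 13, Tanaka 10, Petrov 8. Petrov has the fewest and is eliminated.
Round 3: Rossi 25, Singh 13, Tanaka 10. Rossi has a majority.

Rossi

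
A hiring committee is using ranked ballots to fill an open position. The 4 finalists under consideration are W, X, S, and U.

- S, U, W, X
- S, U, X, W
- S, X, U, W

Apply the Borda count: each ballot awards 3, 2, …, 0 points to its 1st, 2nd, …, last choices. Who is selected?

S

Borda scores:
  W: 1 + 0 + 0 = 1
  X: 0 + 1 + 2 = 3
  S: 3 + 3 + 3 = 9
  U: 2 + 2 + 1 = 5
S has the highest total.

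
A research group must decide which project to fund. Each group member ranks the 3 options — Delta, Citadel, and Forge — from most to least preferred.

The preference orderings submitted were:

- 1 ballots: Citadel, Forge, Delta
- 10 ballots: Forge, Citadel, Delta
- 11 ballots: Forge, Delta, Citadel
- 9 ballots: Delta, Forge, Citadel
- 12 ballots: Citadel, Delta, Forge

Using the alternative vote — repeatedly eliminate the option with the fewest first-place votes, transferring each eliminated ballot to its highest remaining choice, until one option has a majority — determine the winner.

Forge

Round 1: Forge 21, Citadel 13, Delta 9. Delta has the fewest and is eliminated.
Round 2: Forge 30, Citadel 13. Forge has a majority.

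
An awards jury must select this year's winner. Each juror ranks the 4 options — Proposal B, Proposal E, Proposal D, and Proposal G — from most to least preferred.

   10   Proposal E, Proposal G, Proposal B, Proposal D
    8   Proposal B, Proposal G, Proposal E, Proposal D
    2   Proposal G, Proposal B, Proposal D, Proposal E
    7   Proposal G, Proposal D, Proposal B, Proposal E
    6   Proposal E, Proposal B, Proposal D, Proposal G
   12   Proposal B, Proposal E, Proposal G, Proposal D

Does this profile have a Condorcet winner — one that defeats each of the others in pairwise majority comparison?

Head-to-head results (45 voters total):
Proposal B vs Proposal E: Proposal B wins 29–16.
Proposal B vs Proposal D: Proposal B wins 38–7.
Proposal B vs Proposal G: Proposal B wins 26–19.
Proposal E vs Proposal D: Proposal E wins 36–9.
Proposal E vs Proposal G: Proposal E wins 28–17.
Proposal D vs Proposal G: Proposal G wins 39–6.
Proposal B beats each rival — Proposal E (29–16), Proposal D (38–7), Proposal G (26–19) — so Proposal B is the Condorcet winner.

Yes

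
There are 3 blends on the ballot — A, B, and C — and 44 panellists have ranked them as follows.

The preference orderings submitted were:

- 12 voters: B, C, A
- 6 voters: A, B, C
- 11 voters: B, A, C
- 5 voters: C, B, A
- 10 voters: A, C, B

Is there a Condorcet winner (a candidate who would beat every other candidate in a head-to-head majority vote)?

Head-to-head results (44 voters total):
A vs B: B wins 28–16.
A vs C: A wins 27–17.
B vs C: B wins 29–15.
B beats each rival — A (28–16), C (29–15) — so B is the Condorcet winner.

Yes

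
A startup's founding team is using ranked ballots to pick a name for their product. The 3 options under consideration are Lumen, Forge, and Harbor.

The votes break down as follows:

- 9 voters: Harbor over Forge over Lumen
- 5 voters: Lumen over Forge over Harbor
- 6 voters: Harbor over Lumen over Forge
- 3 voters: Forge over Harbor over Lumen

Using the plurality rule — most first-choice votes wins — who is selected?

First-place vote totals:
  Lumen: 5
  Forge: 3
  Harbor: 15
Harbor has the most first-place votes.

Harbor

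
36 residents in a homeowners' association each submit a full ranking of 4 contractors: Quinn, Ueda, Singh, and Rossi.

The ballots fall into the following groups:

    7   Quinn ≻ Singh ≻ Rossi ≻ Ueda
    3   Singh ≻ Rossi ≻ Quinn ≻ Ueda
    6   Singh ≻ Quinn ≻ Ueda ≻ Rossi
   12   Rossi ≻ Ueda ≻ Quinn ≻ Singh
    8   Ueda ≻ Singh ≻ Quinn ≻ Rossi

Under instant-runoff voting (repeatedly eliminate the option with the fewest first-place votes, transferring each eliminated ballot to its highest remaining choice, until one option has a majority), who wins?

Singh

Round 1: Rossi 12, Singh 9, Ueda 8, Quinn 7. Quinn has the fewest and is eliminated.
Round 2: Singh 16, Rossi 12, Ueda 8. Ueda has the fewest and is eliminated.
Round 3: Singh 24, Rossi 12. Singh has a majority.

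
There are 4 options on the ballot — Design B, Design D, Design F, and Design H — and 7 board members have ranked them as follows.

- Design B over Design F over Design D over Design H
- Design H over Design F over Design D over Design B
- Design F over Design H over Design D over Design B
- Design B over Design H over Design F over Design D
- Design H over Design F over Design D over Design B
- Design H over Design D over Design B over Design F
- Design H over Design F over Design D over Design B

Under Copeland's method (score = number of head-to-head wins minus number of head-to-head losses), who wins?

Design H

Pairwise results:
  Design B vs Design D: Design D wins 5–2.
  Design B vs Design F: Design F wins 4–3.
  Design B vs Design H: Design H wins 5–2.
  Design D vs Design F: Design F wins 6–1.
  Design D vs Design H: Design H wins 6–1.
  Design F vs Design H: Design H wins 5–2.
Copeland scores (wins − losses):
  Design B: 0 − 3 = -3
  Design D: 1 − 2 = -1
  Design F: 2 − 1 = 1
  Design H: 3 − 0 = 3
Design H has the best Copeland score.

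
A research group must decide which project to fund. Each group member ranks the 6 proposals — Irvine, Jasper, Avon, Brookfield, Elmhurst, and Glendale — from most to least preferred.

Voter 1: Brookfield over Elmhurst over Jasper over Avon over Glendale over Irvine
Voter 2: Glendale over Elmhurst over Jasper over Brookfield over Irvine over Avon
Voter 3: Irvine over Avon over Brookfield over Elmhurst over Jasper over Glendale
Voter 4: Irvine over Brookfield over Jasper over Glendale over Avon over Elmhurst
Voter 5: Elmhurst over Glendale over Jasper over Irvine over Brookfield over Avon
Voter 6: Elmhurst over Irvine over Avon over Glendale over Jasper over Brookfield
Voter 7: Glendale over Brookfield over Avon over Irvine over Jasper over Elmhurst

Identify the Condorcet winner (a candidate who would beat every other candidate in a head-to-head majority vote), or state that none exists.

Head-to-head results (7 voters total):
Irvine vs Jasper: Irvine wins 4–3.
Irvine vs Avon: Irvine wins 5–2.
Irvine vs Brookfield: Irvine wins 4–3.
Irvine vs Elmhurst: Elmhurst wins 4–3.
Irvine vs Glendale: Glendale wins 4–3.
Jasper vs Avon: Jasper wins 4–3.
Jasper vs Brookfield: Brookfield wins 4–3.
Jasper vs Elmhurst: Elmhurst wins 5–2.
Jasper vs Glendale: Glendale wins 4–3.
Avon vs Brookfield: Brookfield wins 5–2.
Avon vs Elmhurst: Elmhurst wins 4–3.
Avon vs Glendale: Glendale wins 4–3.
Brookfield vs Elmhurst: Brookfield wins 4–3.
Brookfield vs Glendale: Glendale wins 4–3.
Elmhurst vs Glendale: Elmhurst wins 4–3.
No candidate beats all others: Irvine beats Brookfield beats Elmhurst beats Irvine, a majority cycle.

No Condorcet winner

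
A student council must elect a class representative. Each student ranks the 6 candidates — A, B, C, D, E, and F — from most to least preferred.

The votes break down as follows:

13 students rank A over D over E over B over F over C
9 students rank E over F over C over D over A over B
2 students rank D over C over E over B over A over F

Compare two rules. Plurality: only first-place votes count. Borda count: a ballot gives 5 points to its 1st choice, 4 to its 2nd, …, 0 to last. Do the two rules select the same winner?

Plurality first-place counts: A 13, B 0, C 0, D 2, E 9, F 0 → A.
Borda totals: A 76, B 30, C 35, D 80, E 90, F 49 → E.
The two rules disagree: plurality picks A, Borda picks E.

No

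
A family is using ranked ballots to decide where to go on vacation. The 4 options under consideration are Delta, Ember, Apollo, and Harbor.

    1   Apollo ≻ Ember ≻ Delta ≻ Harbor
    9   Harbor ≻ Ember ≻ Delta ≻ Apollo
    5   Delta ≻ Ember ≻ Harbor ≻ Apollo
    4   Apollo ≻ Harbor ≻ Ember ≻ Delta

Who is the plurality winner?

First-place vote totals:
  Delta: 5
  Ember: 0
  Apollo: 5
  Harbor: 9
Harbor has the most first-place votes.

Harbor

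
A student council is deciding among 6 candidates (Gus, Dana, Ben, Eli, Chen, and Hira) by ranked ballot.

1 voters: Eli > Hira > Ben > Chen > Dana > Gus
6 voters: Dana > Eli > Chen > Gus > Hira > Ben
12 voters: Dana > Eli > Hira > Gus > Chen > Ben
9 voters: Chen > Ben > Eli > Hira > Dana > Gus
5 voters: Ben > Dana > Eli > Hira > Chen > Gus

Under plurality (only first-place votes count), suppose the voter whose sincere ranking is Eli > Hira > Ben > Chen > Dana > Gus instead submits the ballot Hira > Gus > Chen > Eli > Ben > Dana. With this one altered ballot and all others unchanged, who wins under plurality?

Dana

First-place totals with the altered ballot: Gus 0, Dana 18, Ben 5, Eli 0, Chen 9, Hira 1.
The winner is unchanged: still Dana.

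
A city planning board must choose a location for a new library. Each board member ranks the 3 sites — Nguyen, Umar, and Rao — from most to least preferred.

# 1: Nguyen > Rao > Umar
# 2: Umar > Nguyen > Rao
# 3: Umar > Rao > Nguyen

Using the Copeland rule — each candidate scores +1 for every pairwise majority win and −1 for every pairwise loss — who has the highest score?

Umar

Pairwise results:
  Nguyen vs Umar: Umar wins 2–1.
  Nguyen vs Rao: Nguyen wins 2–1.
  Umar vs Rao: Umar wins 2–1.
Copeland scores (wins − losses):
  Nguyen: 1 − 1 = 0
  Umar: 2 − 0 = 2
  Rao: 0 − 2 = -2
Umar has the best Copeland score.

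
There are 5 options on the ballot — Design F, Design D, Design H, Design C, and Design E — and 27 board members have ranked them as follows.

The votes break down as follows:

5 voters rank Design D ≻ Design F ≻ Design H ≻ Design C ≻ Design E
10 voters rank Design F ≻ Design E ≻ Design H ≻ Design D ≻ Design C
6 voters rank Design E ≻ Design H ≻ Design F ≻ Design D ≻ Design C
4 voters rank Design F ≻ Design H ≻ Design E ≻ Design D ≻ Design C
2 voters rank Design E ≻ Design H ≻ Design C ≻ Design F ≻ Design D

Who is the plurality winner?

First-place vote totals:
  Design F: 14
  Design D: 5
  Design H: 0
  Design C: 0
  Design E: 8
Design F has the most first-place votes.

Design F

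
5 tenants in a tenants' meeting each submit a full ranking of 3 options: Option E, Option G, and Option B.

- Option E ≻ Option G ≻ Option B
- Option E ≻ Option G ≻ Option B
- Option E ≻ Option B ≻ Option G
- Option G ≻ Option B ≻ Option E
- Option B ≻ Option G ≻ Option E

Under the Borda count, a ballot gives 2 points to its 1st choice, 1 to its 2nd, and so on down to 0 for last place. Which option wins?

Borda scores:
  Option E: 2 + 2 + 2 + 0 + 0 = 6
  Option G: 1 + 1 + 0 + 2 + 1 = 5
  Option B: 0 + 0 + 1 + 1 + 2 = 4
Option E has the highest total.

Option E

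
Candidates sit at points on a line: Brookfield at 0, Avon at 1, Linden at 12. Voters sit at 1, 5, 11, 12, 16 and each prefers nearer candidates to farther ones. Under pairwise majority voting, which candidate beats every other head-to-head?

Linden

With single-peaked preferences on a line, the Condorcet winner is the candidate closest to the median voter.
The median voter (position 11) is closest to Linden at 12.
Check: Linden vs Avon — voters closer to Linden: 3 of 5.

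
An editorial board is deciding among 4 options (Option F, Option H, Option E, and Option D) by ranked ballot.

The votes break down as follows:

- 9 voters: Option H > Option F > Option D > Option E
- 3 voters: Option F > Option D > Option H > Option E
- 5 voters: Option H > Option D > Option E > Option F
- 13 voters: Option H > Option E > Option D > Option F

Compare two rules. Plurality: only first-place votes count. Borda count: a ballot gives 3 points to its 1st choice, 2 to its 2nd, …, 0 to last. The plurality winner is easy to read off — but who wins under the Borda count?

Plurality first-place counts: Option F 3, Option H 27, Option E 0, Option D 0 → Option H.
Borda totals: Option F 27, Option H 84, Option E 31, Option D 38 → Option H.

Option H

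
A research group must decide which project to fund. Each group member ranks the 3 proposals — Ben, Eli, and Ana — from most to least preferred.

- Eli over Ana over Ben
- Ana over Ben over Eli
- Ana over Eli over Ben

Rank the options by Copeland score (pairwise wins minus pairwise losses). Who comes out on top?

Pairwise results:
  Ben vs Eli: Eli wins 2–1.
  Ben vs Ana: Ana wins 3–0.
  Eli vs Ana: Ana wins 2–1.
Copeland scores (wins − losses):
  Ben: 0 − 2 = -2
  Eli: 1 − 1 = 0
  Ana: 2 − 0 = 2
Ana has the best Copeland score.

Ana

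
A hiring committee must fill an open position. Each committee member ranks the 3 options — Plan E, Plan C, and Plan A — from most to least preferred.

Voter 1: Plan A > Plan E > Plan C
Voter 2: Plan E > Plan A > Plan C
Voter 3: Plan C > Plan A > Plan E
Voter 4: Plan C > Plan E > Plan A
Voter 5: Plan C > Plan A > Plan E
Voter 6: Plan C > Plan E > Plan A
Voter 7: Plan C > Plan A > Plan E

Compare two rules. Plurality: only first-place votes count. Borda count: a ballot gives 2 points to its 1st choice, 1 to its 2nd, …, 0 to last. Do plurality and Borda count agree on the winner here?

Plurality first-place counts: Plan E 1, Plan C 5, Plan A 1 → Plan C.
Borda totals: Plan E 5, Plan C 10, Plan A 6 → Plan C.
The two rules agree on Plan C.

Yes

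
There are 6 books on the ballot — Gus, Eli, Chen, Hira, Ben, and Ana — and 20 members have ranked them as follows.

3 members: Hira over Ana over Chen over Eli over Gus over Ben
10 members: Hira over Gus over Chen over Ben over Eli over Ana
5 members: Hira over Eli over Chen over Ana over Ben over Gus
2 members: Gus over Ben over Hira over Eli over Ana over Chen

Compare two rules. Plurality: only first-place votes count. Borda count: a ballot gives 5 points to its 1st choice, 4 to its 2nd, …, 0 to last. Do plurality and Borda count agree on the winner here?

Plurality first-place counts: Gus 2, Eli 0, Chen 0, Hira 18, Ben 0, Ana 0 → Hira.
Borda totals: Gus 53, Eli 40, Chen 54, Hira 96, Ben 33, Ana 24 → Hira.
The two rules agree on Hira.

Yes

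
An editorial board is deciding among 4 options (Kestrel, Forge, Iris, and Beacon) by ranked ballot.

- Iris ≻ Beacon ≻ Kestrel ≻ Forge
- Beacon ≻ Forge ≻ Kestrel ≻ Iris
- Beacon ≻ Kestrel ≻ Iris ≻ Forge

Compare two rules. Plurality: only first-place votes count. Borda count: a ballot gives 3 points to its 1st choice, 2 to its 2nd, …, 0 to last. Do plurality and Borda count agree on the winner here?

Yes

Plurality first-place counts: Kestrel 0, Forge 0, Iris 1, Beacon 2 → Beacon.
Borda totals: Kestrel 4, Forge 2, Iris 4, Beacon 8 → Beacon.
The two rules agree on Beacon.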